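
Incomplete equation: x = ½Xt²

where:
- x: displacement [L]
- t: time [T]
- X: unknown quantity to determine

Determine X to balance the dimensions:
X = a (acceleration), dimensions [L T^-2]

x has dimensions [L]; the rest of the RHS (½ t²) has dimensions [T^2].
So X must have dimensions [L T^-2] — X = a (acceleration).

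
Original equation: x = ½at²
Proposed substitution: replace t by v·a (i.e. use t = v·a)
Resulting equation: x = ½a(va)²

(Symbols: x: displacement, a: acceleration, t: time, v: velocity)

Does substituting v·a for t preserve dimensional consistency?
No

[t] = [T] and [v·a] = [L^2 T^-3]. These differ, so the substitution replaces a quantity by one of different dimensions and the result x = ½a(va)² has LHS [L] vs RHS [L^5 T^-8] — inconsistent.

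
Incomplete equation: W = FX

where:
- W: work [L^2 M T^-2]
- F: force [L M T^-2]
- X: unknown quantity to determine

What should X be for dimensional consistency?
X = d (distance), dimensions [L]

W has dimensions [L^2 M T^-2]; the rest of the RHS (F) has dimensions [L M T^-2].
So X must have dimensions [L] — X = d (distance).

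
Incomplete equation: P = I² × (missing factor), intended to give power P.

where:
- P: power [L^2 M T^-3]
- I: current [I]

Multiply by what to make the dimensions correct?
R (resistance), dimensions [I^-2 L^2 M T^-3]

P has dimensions [L^2 M T^-3] and I² has dimensions [I^2].
The missing factor must have dimensions [L^2 M T^-3] / [I^2] = [I^-2 L^2 M T^-3], i.e. resistance (R).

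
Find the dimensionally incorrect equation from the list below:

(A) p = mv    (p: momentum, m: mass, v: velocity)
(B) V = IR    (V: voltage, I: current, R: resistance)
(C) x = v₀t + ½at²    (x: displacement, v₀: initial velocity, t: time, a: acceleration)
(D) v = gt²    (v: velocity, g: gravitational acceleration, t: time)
(D) v = gt²

The equation (D) v = gt² is dimensionally incorrect.

LHS (v): [L T^-1]
RHS (gt²): [L] ✗

The dimensions do not match. The other three equations balance.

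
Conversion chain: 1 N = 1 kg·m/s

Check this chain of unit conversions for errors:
The chain is incorrect (it contains an error).

Incorrect: Newton is kg·m/s², not kg·m/s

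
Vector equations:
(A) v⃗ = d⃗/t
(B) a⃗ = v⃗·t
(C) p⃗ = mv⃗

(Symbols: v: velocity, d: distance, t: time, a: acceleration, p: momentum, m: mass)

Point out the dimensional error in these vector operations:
(B) a⃗ = v⃗·t

(A) v⃗ = d⃗/t: LHS [L T^-1], RHS [L T^-1] ✓ — displacement (vector) divided by time (scalar)
(B) a⃗ = v⃗·t: LHS [L T^-2], RHS [L] ✗ — acceleration is velocity per time; should be v⃗/t
(C) p⃗ = mv⃗: LHS [L M T^-1], RHS [L M T^-1] ✓ — mass (scalar) times velocity (vector)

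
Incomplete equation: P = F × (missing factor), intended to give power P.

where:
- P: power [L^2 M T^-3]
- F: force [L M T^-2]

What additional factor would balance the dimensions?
v (velocity), dimensions [L T^-1]

P has dimensions [L^2 M T^-3] and F has dimensions [L M T^-2].
The missing factor must have dimensions [L^2 M T^-3] / [L M T^-2] = [L T^-1], i.e. velocity (v).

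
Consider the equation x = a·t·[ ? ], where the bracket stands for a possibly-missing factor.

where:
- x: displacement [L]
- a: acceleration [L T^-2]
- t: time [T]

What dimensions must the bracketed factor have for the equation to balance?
[T] — time (e.g. t)

x has dimensions [L]; a·t has dimensions [L T^-1].
The bracketed factor must supply [L] / [L T^-1] = [T].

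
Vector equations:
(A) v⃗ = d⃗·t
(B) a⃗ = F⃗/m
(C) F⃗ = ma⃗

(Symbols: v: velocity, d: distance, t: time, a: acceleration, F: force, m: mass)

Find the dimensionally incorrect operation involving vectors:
(A) v⃗ = d⃗·t

(A) v⃗ = d⃗·t: LHS [L T^-1], RHS [L T] ✗ — velocity is displacement per time; should be d⃗/t
(B) a⃗ = F⃗/m: LHS [L T^-2], RHS [L T^-2] ✓ — force (vector) divided by mass (scalar)
(C) F⃗ = ma⃗: LHS [L M T^-2], RHS [L M T^-2] ✓ — Force and acceleration are vectors, mass is a scalar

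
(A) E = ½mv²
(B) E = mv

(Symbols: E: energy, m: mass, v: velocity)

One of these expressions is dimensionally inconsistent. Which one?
(B)

(A) E = ½mv²: LHS [L^2 M T^-2], RHS [L^2 M T^-2] ✓
(B) E = mv: LHS [L^2 M T^-2], RHS [L M T^-1] ✗

Expression (B) E = mv is dimensionally incorrect.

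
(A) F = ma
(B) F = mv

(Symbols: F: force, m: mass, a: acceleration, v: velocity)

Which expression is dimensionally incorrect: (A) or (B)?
(B)

(A) F = ma: LHS [L M T^-2], RHS [L M T^-2] ✓
(B) F = mv: LHS [L M T^-2], RHS [L M T^-1] ✗

Expression (B) F = mv is dimensionally incorrect.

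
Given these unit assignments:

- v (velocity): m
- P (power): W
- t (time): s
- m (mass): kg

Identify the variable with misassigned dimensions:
v

The variable v (velocity) should have units m/s, not m.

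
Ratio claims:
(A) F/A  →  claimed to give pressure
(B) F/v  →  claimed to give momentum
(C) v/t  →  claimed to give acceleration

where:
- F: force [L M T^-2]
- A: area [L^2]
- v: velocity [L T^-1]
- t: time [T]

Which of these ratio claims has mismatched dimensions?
(B) F/v does not give momentum

(A) F/A: [L^-1 M T^-2] = pressure [L^-1 M T^-2] ✓
(B) F/v: [M T^-1] ≠ momentum [L M T^-1] ✗
(C) v/t: [L T^-2] = acceleration [L T^-2] ✓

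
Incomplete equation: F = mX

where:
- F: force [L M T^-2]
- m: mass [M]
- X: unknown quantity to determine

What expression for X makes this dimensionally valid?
X = a (acceleration), dimensions [L T^-2]

F has dimensions [L M T^-2]; the rest of the RHS (m) has dimensions [M].
So X must have dimensions [L T^-2] — X = a (acceleration).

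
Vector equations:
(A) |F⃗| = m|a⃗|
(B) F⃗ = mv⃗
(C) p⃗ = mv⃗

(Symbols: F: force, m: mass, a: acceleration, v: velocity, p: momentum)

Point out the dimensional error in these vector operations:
(B) F⃗ = mv⃗

(A) |F⃗| = m|a⃗|: LHS [L M T^-2], RHS [L M T^-2] ✓ — magnitudes of vectors are scalars
(B) F⃗ = mv⃗: LHS [L M T^-2], RHS [L M T^-1] ✗ — mass times velocity is momentum, not force; should be ma⃗
(C) p⃗ = mv⃗: LHS [L M T^-1], RHS [L M T^-1] ✓ — mass (scalar) times velocity (vector)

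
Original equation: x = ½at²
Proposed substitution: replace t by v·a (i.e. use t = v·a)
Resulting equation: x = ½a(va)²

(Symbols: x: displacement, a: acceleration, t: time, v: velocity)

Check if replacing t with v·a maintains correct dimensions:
No

[t] = [T] and [v·a] = [L^2 T^-3]. These differ, so the substitution replaces a quantity by one of different dimensions and the result x = ½a(va)² has LHS [L] vs RHS [L^5 T^-8] — inconsistent.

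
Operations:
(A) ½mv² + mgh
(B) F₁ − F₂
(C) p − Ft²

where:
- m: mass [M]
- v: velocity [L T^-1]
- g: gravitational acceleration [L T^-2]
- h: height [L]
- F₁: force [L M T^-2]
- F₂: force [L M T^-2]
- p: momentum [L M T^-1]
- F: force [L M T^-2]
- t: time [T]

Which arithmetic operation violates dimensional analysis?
(C) p − Ft²

(A) ½mv² + mgh: ½mv² [L^2 M T^-2] and mgh [L^2 M T^-2] — same dimensions ✓
(B) F₁ − F₂: F₁ [L M T^-2] and F₂ [L M T^-2] — same dimensions ✓
(C) p − Ft²: p [L M T^-1] and Ft² [L M] — different dimensions cannot be added/subtracted ✗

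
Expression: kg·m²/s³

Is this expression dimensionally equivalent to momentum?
No

The expression kg·m²/s³ has dimensions [L^2 M T^-3], but momentum has dimensions [L M T^-1].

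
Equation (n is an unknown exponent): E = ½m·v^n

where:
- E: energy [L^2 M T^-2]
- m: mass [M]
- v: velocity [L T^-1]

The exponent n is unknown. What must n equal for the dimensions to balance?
n = 2

E has dimensions [L^2 M T^-2]; v has dimensions [L T^-1].
The rest of the RHS has dimensions [M], so v^n must supply [L^2 T^-2].
With n = 2: ½m·v^2 has dimensions [L^2 M T^-2], matching the LHS ✓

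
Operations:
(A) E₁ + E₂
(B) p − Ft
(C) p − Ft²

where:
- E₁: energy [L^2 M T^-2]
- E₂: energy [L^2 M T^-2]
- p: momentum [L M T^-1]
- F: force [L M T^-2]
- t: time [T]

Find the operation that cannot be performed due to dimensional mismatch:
(C) p − Ft²

(A) E₁ + E₂: E₁ [L^2 M T^-2] and E₂ [L^2 M T^-2] — same dimensions ✓
(B) p − Ft: p [L M T^-1] and Ft [L M T^-1] — same dimensions ✓
(C) p − Ft²: p [L M T^-1] and Ft² [L M] — different dimensions cannot be added/subtracted ✗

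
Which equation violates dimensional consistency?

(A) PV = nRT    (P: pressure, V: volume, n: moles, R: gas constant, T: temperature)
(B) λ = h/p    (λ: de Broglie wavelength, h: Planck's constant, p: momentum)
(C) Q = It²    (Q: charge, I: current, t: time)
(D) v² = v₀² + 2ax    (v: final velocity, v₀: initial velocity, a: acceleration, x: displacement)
(C) Q = It²

The equation (C) Q = It² is dimensionally incorrect.

LHS (Q): [I T]
RHS (It²): [I T^2] ✗

The dimensions do not match. The other three equations balance.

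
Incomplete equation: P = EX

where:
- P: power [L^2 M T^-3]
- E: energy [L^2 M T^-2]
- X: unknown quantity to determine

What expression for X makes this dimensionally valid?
X = f (inverse time / frequency (1/t)), dimensions [T^-1]

P has dimensions [L^2 M T^-3]; the rest of the RHS (E) has dimensions [L^2 M T^-2].
So X must have dimensions [T^-1] — X = f (inverse time / frequency (1/t)).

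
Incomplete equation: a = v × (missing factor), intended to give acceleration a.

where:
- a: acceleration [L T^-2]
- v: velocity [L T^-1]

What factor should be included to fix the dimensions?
1/t (inverse time), dimensions [T^-1]

a has dimensions [L T^-2] and v has dimensions [L T^-1].
The missing factor must have dimensions [L T^-2] / [L T^-1] = [T^-1], i.e. inverse time (1/t).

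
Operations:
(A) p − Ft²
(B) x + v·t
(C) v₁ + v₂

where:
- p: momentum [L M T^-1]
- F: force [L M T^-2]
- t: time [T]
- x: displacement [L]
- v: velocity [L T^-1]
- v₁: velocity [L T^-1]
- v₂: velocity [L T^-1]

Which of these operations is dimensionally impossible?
(A) p − Ft²

(A) p − Ft²: p [L M T^-1] and Ft² [L M] — different dimensions cannot be added/subtracted ✗
(B) x + v·t: x [L] and v·t [L] — same dimensions ✓
(C) v₁ + v₂: v₁ [L T^-1] and v₂ [L T^-1] — same dimensions ✓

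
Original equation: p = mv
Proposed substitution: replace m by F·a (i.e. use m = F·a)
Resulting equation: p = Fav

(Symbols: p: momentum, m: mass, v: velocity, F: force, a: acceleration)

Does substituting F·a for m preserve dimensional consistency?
No

[m] = [M] and [F·a] = [L^2 M T^-4]. These differ, so the substitution replaces a quantity by one of different dimensions and the result p = Fav has LHS [L M T^-1] vs RHS [L^3 M T^-5] — inconsistent.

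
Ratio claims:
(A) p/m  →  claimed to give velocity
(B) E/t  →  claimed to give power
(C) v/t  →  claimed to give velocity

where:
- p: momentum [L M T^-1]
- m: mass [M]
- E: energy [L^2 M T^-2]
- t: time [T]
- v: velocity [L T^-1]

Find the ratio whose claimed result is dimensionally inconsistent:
(C) v/t does not give velocity

(A) p/m: [L T^-1] = velocity [L T^-1] ✓
(B) E/t: [L^2 M T^-3] = power [L^2 M T^-3] ✓
(C) v/t: [L T^-2] ≠ velocity [L T^-1] ✗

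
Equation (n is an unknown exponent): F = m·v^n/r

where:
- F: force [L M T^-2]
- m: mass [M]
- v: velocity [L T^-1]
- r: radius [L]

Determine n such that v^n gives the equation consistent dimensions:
n = 2

F has dimensions [L M T^-2]; v has dimensions [L T^-1].
The rest of the RHS has dimensions [L^-1 M], so v^n must supply [L^2 T^-2].
With n = 2: m·v^2/r has dimensions [L M T^-2], matching the LHS ✓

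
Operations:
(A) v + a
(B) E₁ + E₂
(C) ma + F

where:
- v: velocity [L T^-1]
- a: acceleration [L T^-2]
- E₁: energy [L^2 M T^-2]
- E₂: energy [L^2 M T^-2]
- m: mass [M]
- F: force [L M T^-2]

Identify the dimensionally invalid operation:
(A) v + a

(A) v + a: v [L T^-1] and a [L T^-2] — different dimensions cannot be added/subtracted ✗
(B) E₁ + E₂: E₁ [L^2 M T^-2] and E₂ [L^2 M T^-2] — same dimensions ✓
(C) ma + F: ma [L M T^-2] and F [L M T^-2] — same dimensions ✓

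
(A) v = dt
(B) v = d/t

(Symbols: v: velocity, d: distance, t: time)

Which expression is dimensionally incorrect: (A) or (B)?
(A)

(A) v = dt: LHS [L T^-1], RHS [L T] ✗
(B) v = d/t: LHS [L T^-1], RHS [L T^-1] ✓

Expression (A) v = dt is dimensionally incorrect.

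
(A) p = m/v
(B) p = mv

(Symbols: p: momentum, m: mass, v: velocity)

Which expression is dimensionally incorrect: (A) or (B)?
(A)

(A) p = m/v: LHS [L M T^-1], RHS [L^-1 M T] ✗
(B) p = mv: LHS [L M T^-1], RHS [L M T^-1] ✓

Expression (A) p = m/v is dimensionally incorrect.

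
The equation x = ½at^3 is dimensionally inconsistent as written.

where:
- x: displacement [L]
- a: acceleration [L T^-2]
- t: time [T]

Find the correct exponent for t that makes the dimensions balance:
The exponent of t should be 2: x = ½at^2

The LHS x has dimensions [L]; t has dimensions [T].
As written, the RHS ½at^3 (exponent 3 on t) has dimensions [L T], which does not match.
With exponent 2, the RHS ½at^2 has dimensions [L], matching the LHS.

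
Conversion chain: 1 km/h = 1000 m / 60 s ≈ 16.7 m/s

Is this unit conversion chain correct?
The chain is incorrect (it contains an error).

Incorrect: 1 h = 3600 s, not 60 s (1 km/h ≈ 0.278 m/s)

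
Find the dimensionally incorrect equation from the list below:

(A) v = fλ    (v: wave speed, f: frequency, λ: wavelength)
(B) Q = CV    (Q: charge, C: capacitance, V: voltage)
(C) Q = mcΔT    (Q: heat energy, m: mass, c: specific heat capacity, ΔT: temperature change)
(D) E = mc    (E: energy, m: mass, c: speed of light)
(D) E = mc

The equation (D) E = mc is dimensionally incorrect.

LHS (E): [L^2 M T^-2]
RHS (mc): [L M T^-1] ✗

The dimensions do not match. The other three equations balance.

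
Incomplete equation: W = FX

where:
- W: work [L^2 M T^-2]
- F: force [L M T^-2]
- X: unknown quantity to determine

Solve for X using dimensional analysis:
X = d (distance), dimensions [L]

W has dimensions [L^2 M T^-2]; the rest of the RHS (F) has dimensions [L M T^-2].
So X must have dimensions [L] — X = d (distance).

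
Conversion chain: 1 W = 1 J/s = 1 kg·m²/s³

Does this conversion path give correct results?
The chain is correct (no errors).

Correct: Watt is Joule per second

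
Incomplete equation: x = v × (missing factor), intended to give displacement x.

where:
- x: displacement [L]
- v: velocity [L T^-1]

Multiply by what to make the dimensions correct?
t (time), dimensions [T]

x has dimensions [L] and v has dimensions [L T^-1].
The missing factor must have dimensions [L] / [L T^-1] = [T], i.e. time (t).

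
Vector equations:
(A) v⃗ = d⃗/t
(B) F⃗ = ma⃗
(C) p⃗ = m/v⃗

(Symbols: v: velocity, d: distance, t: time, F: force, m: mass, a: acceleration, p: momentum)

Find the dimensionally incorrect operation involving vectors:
(C) p⃗ = m/v⃗

(A) v⃗ = d⃗/t: LHS [L T^-1], RHS [L T^-1] ✓ — displacement (vector) divided by time (scalar)
(B) F⃗ = ma⃗: LHS [L M T^-2], RHS [L M T^-2] ✓ — Force and acceleration are vectors, mass is a scalar
(C) p⃗ = m/v⃗: LHS [L M T^-1], RHS [L^-1 M T] ✗ — momentum is mass times velocity; should be mv⃗ (and division by a vector is undefined)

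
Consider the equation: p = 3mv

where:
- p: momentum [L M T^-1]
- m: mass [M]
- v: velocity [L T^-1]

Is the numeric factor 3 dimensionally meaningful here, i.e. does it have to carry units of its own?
No

p has dimensions [L M T^-1] and mv already has dimensions [L M T^-1], so the equation balances without 3 contributing any dimensions. 3 is a pure (dimensionless) number; changing or removing it would not affect dimensional consistency.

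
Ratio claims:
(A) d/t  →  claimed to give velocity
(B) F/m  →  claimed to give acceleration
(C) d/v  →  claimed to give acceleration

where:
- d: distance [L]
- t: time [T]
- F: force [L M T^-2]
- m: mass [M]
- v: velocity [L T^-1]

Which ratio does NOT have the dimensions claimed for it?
(C) d/v does not give acceleration

(A) d/t: [L T^-1] = velocity [L T^-1] ✓
(B) F/m: [L T^-2] = acceleration [L T^-2] ✓
(C) d/v: [T] ≠ acceleration [L T^-2] ✗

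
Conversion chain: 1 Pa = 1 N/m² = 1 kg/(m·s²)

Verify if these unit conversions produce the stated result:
The chain is correct (no errors).

Correct: Pascal is Newton per square meter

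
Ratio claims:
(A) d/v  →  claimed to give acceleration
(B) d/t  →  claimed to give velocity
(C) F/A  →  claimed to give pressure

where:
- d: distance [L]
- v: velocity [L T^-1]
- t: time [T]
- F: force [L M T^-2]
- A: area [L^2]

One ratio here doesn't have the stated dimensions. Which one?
(A) d/v does not give acceleration

(A) d/v: [T] ≠ acceleration [L T^-2] ✗
(B) d/t: [L T^-1] = velocity [L T^-1] ✓
(C) F/A: [L^-1 M T^-2] = pressure [L^-1 M T^-2] ✓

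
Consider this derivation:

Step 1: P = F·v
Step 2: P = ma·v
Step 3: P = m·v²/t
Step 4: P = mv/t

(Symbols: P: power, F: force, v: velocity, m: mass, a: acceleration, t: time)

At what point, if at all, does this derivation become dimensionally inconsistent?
Step 4

Step 1: P = F·v → LHS [L^2 M T^-3], RHS [L^2 M T^-3] ✓
Step 2: P = ma·v → LHS [L^2 M T^-3], RHS [L^2 M T^-3] ✓
Step 3: P = m·v²/t → LHS [L^2 M T^-3], RHS [L^2 M T^-3] ✓
Step 4: P = mv/t → LHS [L^2 M T^-3], RHS [L M T^-2] ✗

The first dimensional inconsistency appears in step 4: P = mv/t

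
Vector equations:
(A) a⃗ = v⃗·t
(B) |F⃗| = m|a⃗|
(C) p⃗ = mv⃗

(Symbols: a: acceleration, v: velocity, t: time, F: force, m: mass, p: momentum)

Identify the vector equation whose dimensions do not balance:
(A) a⃗ = v⃗·t

(A) a⃗ = v⃗·t: LHS [L T^-2], RHS [L] ✗ — acceleration is velocity per time; should be v⃗/t
(B) |F⃗| = m|a⃗|: LHS [L M T^-2], RHS [L M T^-2] ✓ — magnitudes of vectors are scalars
(C) p⃗ = mv⃗: LHS [L M T^-1], RHS [L M T^-1] ✓ — mass (scalar) times velocity (vector)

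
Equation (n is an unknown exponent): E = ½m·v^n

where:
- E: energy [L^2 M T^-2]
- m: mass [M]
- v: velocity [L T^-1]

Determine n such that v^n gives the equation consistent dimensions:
n = 2

E has dimensions [L^2 M T^-2]; v has dimensions [L T^-1].
The rest of the RHS has dimensions [M], so v^n must supply [L^2 T^-2].
With n = 2: ½m·v^2 has dimensions [L^2 M T^-2], matching the LHS ✓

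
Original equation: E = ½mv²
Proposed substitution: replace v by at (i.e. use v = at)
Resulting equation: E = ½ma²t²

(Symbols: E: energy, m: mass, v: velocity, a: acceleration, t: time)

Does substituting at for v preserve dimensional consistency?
Yes

[v] = [L T^-1] and [at] = [L T^-1]. These match, so the substitution replaces a quantity by one of the same dimensions and the result E = ½ma²t² has LHS [L^2 M T^-2] vs RHS [L^2 M T^-2] — still consistent.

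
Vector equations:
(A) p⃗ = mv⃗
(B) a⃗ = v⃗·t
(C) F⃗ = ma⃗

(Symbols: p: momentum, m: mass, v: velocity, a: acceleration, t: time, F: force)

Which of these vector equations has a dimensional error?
(B) a⃗ = v⃗·t

(A) p⃗ = mv⃗: LHS [L M T^-1], RHS [L M T^-1] ✓ — mass (scalar) times velocity (vector)
(B) a⃗ = v⃗·t: LHS [L T^-2], RHS [L] ✗ — acceleration is velocity per time; should be v⃗/t
(C) F⃗ = ma⃗: LHS [L M T^-2], RHS [L M T^-2] ✓ — Force and acceleration are vectors, mass is a scalar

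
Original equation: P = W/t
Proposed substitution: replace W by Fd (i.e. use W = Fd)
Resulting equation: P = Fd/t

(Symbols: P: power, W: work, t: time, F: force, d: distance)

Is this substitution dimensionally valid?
Yes

[W] = [L^2 M T^-2] and [Fd] = [L^2 M T^-2]. These match, so the substitution replaces a quantity by one of the same dimensions and the result P = Fd/t has LHS [L^2 M T^-3] vs RHS [L^2 M T^-3] — still consistent.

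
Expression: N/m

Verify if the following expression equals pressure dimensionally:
No

The expression N/m has dimensions [M T^-2], but pressure has dimensions [L^-1 M T^-2].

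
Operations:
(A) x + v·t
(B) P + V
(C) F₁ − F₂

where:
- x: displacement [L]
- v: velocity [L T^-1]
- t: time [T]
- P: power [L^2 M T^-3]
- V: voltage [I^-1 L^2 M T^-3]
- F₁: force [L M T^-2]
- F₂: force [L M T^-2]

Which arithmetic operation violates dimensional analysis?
(B) P + V

(A) x + v·t: x [L] and v·t [L] — same dimensions ✓
(B) P + V: P [L^2 M T^-3] and V [I^-1 L^2 M T^-3] — different dimensions cannot be added/subtracted ✗
(C) F₁ − F₂: F₁ [L M T^-2] and F₂ [L M T^-2] — same dimensions ✓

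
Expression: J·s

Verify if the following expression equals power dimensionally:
No

The expression J·s has dimensions [L^2 M T^-1], but power has dimensions [L^2 M T^-3].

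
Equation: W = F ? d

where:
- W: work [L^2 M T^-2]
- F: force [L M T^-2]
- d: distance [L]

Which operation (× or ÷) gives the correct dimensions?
multiplication (×): W = F × d

W [L^2 M T^-2]; F [L M T^-2]; d [L].
F × d → [L^2 M T^-2] ✓
F ÷ d → [M T^-2] ✗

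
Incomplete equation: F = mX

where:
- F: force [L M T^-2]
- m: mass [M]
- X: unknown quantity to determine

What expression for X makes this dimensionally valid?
X = a (acceleration), dimensions [L T^-2]

F has dimensions [L M T^-2]; the rest of the RHS (m) has dimensions [M].
So X must have dimensions [L T^-2] — X = a (acceleration).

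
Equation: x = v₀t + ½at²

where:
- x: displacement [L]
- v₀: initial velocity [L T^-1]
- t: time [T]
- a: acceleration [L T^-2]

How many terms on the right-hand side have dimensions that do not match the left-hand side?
0

LHS x: [L]
- v₀t: [L] ✓
- ½at²: [L] ✓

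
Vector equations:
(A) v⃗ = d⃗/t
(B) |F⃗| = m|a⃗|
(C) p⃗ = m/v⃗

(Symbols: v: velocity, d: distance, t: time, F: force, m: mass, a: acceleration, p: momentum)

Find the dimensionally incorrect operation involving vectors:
(C) p⃗ = m/v⃗

(A) v⃗ = d⃗/t: LHS [L T^-1], RHS [L T^-1] ✓ — displacement (vector) divided by time (scalar)
(B) |F⃗| = m|a⃗|: LHS [L M T^-2], RHS [L M T^-2] ✓ — magnitudes of vectors are scalars
(C) p⃗ = m/v⃗: LHS [L M T^-1], RHS [L^-1 M T] ✗ — momentum is mass times velocity; should be mv⃗ (and division by a vector is undefined)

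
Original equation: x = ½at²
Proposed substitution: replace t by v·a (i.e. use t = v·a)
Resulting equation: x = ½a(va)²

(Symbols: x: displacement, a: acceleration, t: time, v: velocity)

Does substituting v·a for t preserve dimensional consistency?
No

[t] = [T] and [v·a] = [L^2 T^-3]. These differ, so the substitution replaces a quantity by one of different dimensions and the result x = ½a(va)² has LHS [L] vs RHS [L^5 T^-8] — inconsistent.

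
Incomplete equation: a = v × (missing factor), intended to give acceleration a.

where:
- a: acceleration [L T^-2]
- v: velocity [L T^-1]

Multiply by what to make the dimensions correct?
1/t (inverse time), dimensions [T^-1]

a has dimensions [L T^-2] and v has dimensions [L T^-1].
The missing factor must have dimensions [L T^-2] / [L T^-1] = [T^-1], i.e. inverse time (1/t).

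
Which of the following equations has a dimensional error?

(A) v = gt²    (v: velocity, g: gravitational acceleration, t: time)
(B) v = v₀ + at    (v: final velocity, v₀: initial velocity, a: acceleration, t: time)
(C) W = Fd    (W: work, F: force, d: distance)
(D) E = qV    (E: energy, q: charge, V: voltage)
(A) v = gt²

The equation (A) v = gt² is dimensionally incorrect.

LHS (v): [L T^-1]
RHS (gt²): [L] ✗

The dimensions do not match. The other three equations balance.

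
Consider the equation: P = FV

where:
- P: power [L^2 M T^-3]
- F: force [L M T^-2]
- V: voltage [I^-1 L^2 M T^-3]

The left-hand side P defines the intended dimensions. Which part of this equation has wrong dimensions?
The right-hand side term FV

P has dimensions [L^2 M T^-3], but FV has dimensions [I^-1 L^3 M^2 T^-5], so the term FV is dimensionally wrong for P.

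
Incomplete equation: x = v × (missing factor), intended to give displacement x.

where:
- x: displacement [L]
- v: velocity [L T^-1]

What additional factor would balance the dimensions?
t (time), dimensions [T]

x has dimensions [L] and v has dimensions [L T^-1].
The missing factor must have dimensions [L] / [L T^-1] = [T], i.e. time (t).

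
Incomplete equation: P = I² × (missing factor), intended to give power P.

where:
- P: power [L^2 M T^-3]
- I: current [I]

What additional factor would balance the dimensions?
R (resistance), dimensions [I^-2 L^2 M T^-3]

P has dimensions [L^2 M T^-3] and I² has dimensions [I^2].
The missing factor must have dimensions [L^2 M T^-3] / [I^2] = [I^-2 L^2 M T^-3], i.e. resistance (R).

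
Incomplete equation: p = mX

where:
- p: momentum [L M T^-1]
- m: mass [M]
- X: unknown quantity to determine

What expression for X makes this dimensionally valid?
X = v (velocity), dimensions [L T^-1]

p has dimensions [L M T^-1]; the rest of the RHS (m) has dimensions [M].
So X must have dimensions [L T^-1] — X = v (velocity).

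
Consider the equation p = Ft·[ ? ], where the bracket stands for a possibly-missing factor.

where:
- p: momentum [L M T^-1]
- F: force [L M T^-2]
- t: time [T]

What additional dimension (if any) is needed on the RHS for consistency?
Nothing is missing — the bracketed factor must be dimensionless.

p has dimensions [L M T^-1] and Ft already has dimensions [L M T^-1], so p = Ft is dimensionally complete.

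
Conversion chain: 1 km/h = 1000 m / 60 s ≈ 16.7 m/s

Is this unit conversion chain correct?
The chain is incorrect (it contains an error).

Incorrect: 1 h = 3600 s, not 60 s (1 km/h ≈ 0.278 m/s)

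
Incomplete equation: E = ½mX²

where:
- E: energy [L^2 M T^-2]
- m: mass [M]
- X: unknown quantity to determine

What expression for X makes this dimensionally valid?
X = v (velocity), dimensions [L T^-1]

E has dimensions [L^2 M T^-2]; the rest of the RHS (½m) has dimensions [M].
So X² must have dimensions [L^2 T^-2], i.e. X has dimensions [L T^-1] — X = v (velocity).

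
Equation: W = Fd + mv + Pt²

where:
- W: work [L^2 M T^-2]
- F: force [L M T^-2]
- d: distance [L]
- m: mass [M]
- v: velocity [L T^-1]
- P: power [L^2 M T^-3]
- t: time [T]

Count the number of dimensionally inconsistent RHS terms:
2

LHS W: [L^2 M T^-2]
- Fd: [L^2 M T^-2] ✓
- mv: [L M T^-1] ✗
- Pt²: [L^2 M T^-1] ✗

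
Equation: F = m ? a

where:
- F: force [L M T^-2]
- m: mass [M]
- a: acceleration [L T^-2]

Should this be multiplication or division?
multiplication (×): F = m × a

F [L M T^-2]; m [M]; a [L T^-2].
m × a → [L M T^-2] ✓
m ÷ a → [L^-1 M T^2] ✗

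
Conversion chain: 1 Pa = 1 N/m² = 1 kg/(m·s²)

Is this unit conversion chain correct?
The chain is correct (no errors).

Correct: Pascal is Newton per square meter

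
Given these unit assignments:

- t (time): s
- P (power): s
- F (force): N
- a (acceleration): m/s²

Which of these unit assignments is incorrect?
P

The variable P (power) should have units W, not s.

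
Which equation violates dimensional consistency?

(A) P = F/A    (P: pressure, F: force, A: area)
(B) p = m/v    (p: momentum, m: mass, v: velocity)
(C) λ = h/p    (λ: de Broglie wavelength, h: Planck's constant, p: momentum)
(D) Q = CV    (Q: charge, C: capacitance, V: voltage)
(B) p = m/v

The equation (B) p = m/v is dimensionally incorrect.

LHS (p): [L M T^-1]
RHS (m/v): [L^-1 M T] ✗

The dimensions do not match. The other three equations balance.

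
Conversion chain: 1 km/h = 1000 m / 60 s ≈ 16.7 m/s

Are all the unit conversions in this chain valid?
The chain is incorrect (it contains an error).

Incorrect: 1 h = 3600 s, not 60 s (1 km/h ≈ 0.278 m/s)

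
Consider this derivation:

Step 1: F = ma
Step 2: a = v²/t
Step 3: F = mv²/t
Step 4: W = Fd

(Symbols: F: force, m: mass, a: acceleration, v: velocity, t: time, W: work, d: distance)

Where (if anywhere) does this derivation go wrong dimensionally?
Step 2

Step 1: F = ma → LHS [L M T^-2], RHS [L M T^-2] ✓
Step 2: a = v²/t → LHS [L T^-2], RHS [L^2 T^-3] ✗

The first dimensional inconsistency appears in step 2: a = v²/t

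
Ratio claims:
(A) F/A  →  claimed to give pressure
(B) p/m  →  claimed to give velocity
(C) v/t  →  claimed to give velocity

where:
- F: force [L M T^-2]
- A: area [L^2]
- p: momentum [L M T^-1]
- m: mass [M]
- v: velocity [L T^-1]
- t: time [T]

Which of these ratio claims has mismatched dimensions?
(C) v/t does not give velocity

(A) F/A: [L^-1 M T^-2] = pressure [L^-1 M T^-2] ✓
(B) p/m: [L T^-1] = velocity [L T^-1] ✓
(C) v/t: [L T^-2] ≠ velocity [L T^-1] ✗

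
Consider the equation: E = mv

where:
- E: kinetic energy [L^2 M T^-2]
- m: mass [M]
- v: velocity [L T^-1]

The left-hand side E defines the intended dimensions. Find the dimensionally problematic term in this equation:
The right-hand side term mv

E has dimensions [L^2 M T^-2], but mv has dimensions [L M T^-1], so the term mv is dimensionally wrong for E.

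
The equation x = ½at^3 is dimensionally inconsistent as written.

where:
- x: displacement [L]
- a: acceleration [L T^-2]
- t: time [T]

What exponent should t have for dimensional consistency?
The exponent of t should be 2: x = ½at^2

The LHS x has dimensions [L]; t has dimensions [T].
As written, the RHS ½at^3 (exponent 3 on t) has dimensions [L T], which does not match.
With exponent 2, the RHS ½at^2 has dimensions [L], matching the LHS.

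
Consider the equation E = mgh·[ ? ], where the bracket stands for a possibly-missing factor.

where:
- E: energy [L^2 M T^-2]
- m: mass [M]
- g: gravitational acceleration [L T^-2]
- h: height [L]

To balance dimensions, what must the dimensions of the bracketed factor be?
Nothing is missing — the bracketed factor must be dimensionless.

E has dimensions [L^2 M T^-2] and mgh already has dimensions [L^2 M T^-2], so E = mgh is dimensionally complete.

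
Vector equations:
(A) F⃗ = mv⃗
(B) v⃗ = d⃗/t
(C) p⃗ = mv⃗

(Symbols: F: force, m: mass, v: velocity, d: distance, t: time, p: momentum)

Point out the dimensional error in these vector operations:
(A) F⃗ = mv⃗

(A) F⃗ = mv⃗: LHS [L M T^-2], RHS [L M T^-1] ✗ — mass times velocity is momentum, not force; should be ma⃗
(B) v⃗ = d⃗/t: LHS [L T^-1], RHS [L T^-1] ✓ — displacement (vector) divided by time (scalar)
(C) p⃗ = mv⃗: LHS [L M T^-1], RHS [L M T^-1] ✓ — mass (scalar) times velocity (vector)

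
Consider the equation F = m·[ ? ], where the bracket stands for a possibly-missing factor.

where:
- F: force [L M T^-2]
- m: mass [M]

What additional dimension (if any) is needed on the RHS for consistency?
[L T^-2] — acceleration (e.g. a)

F has dimensions [L M T^-2]; m has dimensions [M].
The bracketed factor must supply [L M T^-2] / [M] = [L T^-2].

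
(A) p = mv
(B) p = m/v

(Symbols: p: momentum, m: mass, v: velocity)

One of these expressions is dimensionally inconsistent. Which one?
(B)

(A) p = mv: LHS [L M T^-1], RHS [L M T^-1] ✓
(B) p = m/v: LHS [L M T^-1], RHS [L^-1 M T] ✗

Expression (B) p = m/v is dimensionally incorrect.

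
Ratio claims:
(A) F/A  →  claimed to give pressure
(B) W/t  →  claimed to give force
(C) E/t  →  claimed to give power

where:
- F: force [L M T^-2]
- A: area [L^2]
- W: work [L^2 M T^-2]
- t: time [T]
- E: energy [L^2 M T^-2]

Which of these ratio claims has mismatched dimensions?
(B) W/t does not give force

(A) F/A: [L^-1 M T^-2] = pressure [L^-1 M T^-2] ✓
(B) W/t: [L^2 M T^-3] ≠ force [L M T^-2] ✗
(C) E/t: [L^2 M T^-3] = power [L^2 M T^-3] ✓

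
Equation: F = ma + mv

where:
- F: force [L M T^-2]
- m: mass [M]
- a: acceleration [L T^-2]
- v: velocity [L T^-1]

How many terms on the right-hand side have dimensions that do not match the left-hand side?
1

LHS F: [L M T^-2]
- ma: [L M T^-2] ✓
- mv: [L M T^-1] ✗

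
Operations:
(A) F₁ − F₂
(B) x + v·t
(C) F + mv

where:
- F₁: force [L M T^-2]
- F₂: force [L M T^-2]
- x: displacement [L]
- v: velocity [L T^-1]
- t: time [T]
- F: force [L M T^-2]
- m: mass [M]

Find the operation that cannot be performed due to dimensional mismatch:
(C) F + mv

(A) F₁ − F₂: F₁ [L M T^-2] and F₂ [L M T^-2] — same dimensions ✓
(B) x + v·t: x [L] and v·t [L] — same dimensions ✓
(C) F + mv: F [L M T^-2] and mv [L M T^-1] — different dimensions cannot be added/subtracted ✗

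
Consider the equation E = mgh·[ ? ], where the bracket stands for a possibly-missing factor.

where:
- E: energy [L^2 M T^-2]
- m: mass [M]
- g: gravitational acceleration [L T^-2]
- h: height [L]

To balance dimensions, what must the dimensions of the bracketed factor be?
Nothing is missing — the bracketed factor must be dimensionless.

E has dimensions [L^2 M T^-2] and mgh already has dimensions [L^2 M T^-2], so E = mgh is dimensionally complete.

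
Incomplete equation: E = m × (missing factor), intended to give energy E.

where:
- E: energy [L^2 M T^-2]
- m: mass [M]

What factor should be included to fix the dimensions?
v² (velocity squared), dimensions [L^2 T^-2]

E has dimensions [L^2 M T^-2] and m has dimensions [M].
The missing factor must have dimensions [L^2 M T^-2] / [M] = [L^2 T^-2], i.e. velocity squared (v²).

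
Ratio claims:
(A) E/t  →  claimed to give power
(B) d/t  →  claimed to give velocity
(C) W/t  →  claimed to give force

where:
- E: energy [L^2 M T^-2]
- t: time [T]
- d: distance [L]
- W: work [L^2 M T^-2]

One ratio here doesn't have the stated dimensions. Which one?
(C) W/t does not give force

(A) E/t: [L^2 M T^-3] = power [L^2 M T^-3] ✓
(B) d/t: [L T^-1] = velocity [L T^-1] ✓
(C) W/t: [L^2 M T^-3] ≠ force [L M T^-2] ✗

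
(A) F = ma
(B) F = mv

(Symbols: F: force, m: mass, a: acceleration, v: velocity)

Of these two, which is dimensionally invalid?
(B)

(A) F = ma: LHS [L M T^-2], RHS [L M T^-2] ✓
(B) F = mv: LHS [L M T^-2], RHS [L M T^-1] ✗

Expression (B) F = mv is dimensionally incorrect.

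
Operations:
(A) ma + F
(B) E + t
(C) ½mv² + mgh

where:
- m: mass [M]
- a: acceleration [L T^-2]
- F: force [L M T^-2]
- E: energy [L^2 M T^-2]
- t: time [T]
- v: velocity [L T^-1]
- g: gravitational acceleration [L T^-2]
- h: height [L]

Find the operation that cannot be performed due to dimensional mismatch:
(B) E + t

(A) ma + F: ma [L M T^-2] and F [L M T^-2] — same dimensions ✓
(B) E + t: E [L^2 M T^-2] and t [T] — different dimensions cannot be added/subtracted ✗
(C) ½mv² + mgh: ½mv² [L^2 M T^-2] and mgh [L^2 M T^-2] — same dimensions ✓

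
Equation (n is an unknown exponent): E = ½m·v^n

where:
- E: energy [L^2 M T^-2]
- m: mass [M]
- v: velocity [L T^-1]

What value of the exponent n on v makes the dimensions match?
n = 2

E has dimensions [L^2 M T^-2]; v has dimensions [L T^-1].
The rest of the RHS has dimensions [M], so v^n must supply [L^2 T^-2].
With n = 2: ½m·v^2 has dimensions [L^2 M T^-2], matching the LHS ✓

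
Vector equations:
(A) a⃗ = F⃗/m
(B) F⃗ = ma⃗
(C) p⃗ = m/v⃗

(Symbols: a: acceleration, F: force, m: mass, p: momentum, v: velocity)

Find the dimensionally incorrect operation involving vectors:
(C) p⃗ = m/v⃗

(A) a⃗ = F⃗/m: LHS [L T^-2], RHS [L T^-2] ✓ — force (vector) divided by mass (scalar)
(B) F⃗ = ma⃗: LHS [L M T^-2], RHS [L M T^-2] ✓ — Force and acceleration are vectors, mass is a scalar
(C) p⃗ = m/v⃗: LHS [L M T^-1], RHS [L^-1 M T] ✗ — momentum is mass times velocity; should be mv⃗ (and division by a vector is undefined)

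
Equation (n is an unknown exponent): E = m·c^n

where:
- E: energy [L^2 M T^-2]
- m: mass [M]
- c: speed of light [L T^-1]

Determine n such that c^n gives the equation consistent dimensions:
n = 2

E has dimensions [L^2 M T^-2]; c has dimensions [L T^-1].
The rest of the RHS has dimensions [M], so c^n must supply [L^2 T^-2].
With n = 2: m·c^2 has dimensions [L^2 M T^-2], matching the LHS ✓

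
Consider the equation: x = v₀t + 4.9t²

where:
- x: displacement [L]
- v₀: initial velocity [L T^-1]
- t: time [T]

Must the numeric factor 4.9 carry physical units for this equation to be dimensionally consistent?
Yes

x has dimensions [L], while t² alone has dimensions [T^2]. For the equation to balance, the factor 4.9 must carry dimensions [L T^-2] — it is a dimensional constant (a numerical value of a physical quantity with its units suppressed), not a pure number.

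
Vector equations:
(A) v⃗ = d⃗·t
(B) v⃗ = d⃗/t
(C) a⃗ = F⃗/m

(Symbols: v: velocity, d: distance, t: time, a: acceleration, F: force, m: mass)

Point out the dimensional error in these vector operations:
(A) v⃗ = d⃗·t

(A) v⃗ = d⃗·t: LHS [L T^-1], RHS [L T] ✗ — velocity is displacement per time; should be d⃗/t
(B) v⃗ = d⃗/t: LHS [L T^-1], RHS [L T^-1] ✓ — displacement (vector) divided by time (scalar)
(C) a⃗ = F⃗/m: LHS [L T^-2], RHS [L T^-2] ✓ — force (vector) divided by mass (scalar)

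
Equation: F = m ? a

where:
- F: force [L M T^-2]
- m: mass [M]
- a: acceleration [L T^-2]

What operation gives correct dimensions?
multiplication (×): F = m × a

F [L M T^-2]; m [M]; a [L T^-2].
m × a → [L M T^-2] ✓
m ÷ a → [L^-1 M T^2] ✗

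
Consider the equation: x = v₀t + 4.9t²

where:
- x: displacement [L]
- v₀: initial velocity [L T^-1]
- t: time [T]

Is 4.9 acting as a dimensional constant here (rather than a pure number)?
Yes

x has dimensions [L], while t² alone has dimensions [T^2]. For the equation to balance, the factor 4.9 must carry dimensions [L T^-2] — it is a dimensional constant (a numerical value of a physical quantity with its units suppressed), not a pure number.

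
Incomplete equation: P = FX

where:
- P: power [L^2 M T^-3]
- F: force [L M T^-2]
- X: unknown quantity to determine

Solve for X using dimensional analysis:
X = v (velocity), dimensions [L T^-1]

P has dimensions [L^2 M T^-3]; the rest of the RHS (F) has dimensions [L M T^-2].
So X must have dimensions [L T^-1] — X = v (velocity).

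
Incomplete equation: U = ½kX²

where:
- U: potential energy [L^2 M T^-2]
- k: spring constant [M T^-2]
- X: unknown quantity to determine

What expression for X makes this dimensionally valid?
X = x (displacement), dimensions [L]

U has dimensions [L^2 M T^-2]; the rest of the RHS (½k) has dimensions [M T^-2].
So X² must have dimensions [L^2], i.e. X has dimensions [L] — X = x (displacement).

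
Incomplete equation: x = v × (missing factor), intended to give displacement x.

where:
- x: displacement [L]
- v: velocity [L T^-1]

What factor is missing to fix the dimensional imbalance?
t (time), dimensions [T]

x has dimensions [L] and v has dimensions [L T^-1].
The missing factor must have dimensions [L] / [L T^-1] = [T], i.e. time (t).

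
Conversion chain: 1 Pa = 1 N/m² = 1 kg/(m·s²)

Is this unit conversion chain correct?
The chain is correct (no errors).

Correct: Pascal is Newton per square meter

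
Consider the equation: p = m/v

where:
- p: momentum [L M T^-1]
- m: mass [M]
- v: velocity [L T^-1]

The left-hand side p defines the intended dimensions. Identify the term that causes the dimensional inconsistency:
The right-hand side term m/v

p has dimensions [L M T^-1], but m/v has dimensions [L^-1 M T], so the term m/v is dimensionally wrong for p.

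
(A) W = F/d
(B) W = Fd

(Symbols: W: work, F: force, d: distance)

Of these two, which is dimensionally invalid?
(A)

(A) W = F/d: LHS [L^2 M T^-2], RHS [M T^-2] ✗
(B) W = Fd: LHS [L^2 M T^-2], RHS [L^2 M T^-2] ✓

Expression (A) W = F/d is dimensionally incorrect.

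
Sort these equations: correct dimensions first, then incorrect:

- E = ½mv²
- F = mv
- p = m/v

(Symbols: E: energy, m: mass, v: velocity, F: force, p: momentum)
Dimensionally correct: E = ½mv²
Dimensionally incorrect: F = mv, p = m/v
Ordered (correct first, then incorrect): E = ½mv², F = mv, p = m/v

- E = ½mv²: LHS [L^2 M T^-2], RHS [L^2 M T^-2] → correct ✓
- F = mv: LHS [L M T^-2], RHS [L M T^-1] → incorrect ✗
- p = m/v: LHS [L M T^-1], RHS [L^-1 M T] → incorrect ✗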